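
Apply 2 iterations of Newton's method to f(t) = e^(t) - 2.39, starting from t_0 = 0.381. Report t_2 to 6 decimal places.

0.880981

Newton update: t ← t − f(t)/f'(t).
f'(t) = e^(t)
t_0 = 0.381000: f = -0.926252, f' = 1.463748 → t_1 = 0.381000 - (-0.926252)/(1.463748) = 1.013795
t_1 = 1.013795: f = 0.366041, f' = 2.756041 → t_2 = 1.013795 - (0.366041)/(2.756041) = 0.880981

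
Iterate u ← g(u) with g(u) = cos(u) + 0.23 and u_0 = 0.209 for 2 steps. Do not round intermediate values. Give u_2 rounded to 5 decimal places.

0.58467

u_1 = g(0.209000) = 1.208239
u_2 = g(1.208239) = 0.584667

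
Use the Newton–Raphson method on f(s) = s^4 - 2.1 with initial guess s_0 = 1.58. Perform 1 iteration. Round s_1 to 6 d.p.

1.318103

f'(s) = 4s^3
s_0 = 1.580000: f = 4.132013, f' = 15.777248 → s_1 = 1.580000 - (4.132013)/(15.777248) = 1.318103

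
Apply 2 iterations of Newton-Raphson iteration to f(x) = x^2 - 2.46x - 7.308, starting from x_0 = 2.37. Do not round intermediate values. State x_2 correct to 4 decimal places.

4.4430

f'(x) = 2x - 2.46
x_0 = 2.370000: f = -7.521300, f' = 2.280000 → x_1 = 2.370000 - (-7.521300)/(2.280000) = 5.668816
x_1 = 5.668816: f = 10.882186, f' = 8.877632 → x_2 = 5.668816 - (10.882186)/(8.877632) = 4.443017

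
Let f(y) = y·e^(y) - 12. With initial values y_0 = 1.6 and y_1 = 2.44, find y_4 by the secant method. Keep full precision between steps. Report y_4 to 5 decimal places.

1.86483

f(y_0) = -4.075148, f(y_1) = 15.994219
y_2 = 2.440000 - (15.994219)·(2.440000 - 1.600000)/(15.994219 - (-4.075148)) = 1.770565; f(y_2) = -1.599404
y_3 = 1.770565 - (-1.599404)·(1.770565 - 2.440000)/(-1.599404 - (15.994219)) = 1.831422; f(y_3) = -0.566881
y_4 = 1.831422 - (-0.566881)·(1.831422 - 1.770565)/(-0.566881 - (-1.599404)) = 1.864834; f(y_4) = 0.037247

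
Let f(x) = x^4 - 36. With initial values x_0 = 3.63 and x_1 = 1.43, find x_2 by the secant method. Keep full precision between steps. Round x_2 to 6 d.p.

1.843106

Secant update: x_(k+1) = x_k − f(x_k)·(x_k − x_(k-1))/(f(x_k) − f(x_(k-1))).
f(x_0) = 137.630694, f(x_1) = -31.818384
x_2 = 1.430000 - (-31.818384)·(1.430000 - 3.630000)/(-31.818384 - (137.630694)) = 1.843106; f(x_2) = -24.460119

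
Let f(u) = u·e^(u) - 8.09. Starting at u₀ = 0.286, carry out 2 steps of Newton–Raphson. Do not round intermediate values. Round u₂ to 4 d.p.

3.9740

f'(u) = (u + 1)·e^(u)
u_0 = 0.286000: f = -7.709308, f' = 1.711785 → u_1 = 0.286000 - (-7.709308)/(1.711785) = 4.789666
u_1 = 4.789666: f = 567.921003, f' = 696.272205 → u_2 = 4.789666 - (567.921003)/(696.272205) = 3.974007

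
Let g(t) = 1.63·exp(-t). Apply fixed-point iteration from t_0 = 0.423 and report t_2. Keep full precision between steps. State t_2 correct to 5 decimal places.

t_1 = g(0.423000) = 1.067778
t_2 = g(1.067778) = 0.560347

0.56035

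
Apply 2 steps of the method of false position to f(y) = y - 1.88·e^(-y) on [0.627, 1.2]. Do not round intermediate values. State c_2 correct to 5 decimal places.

f(0.627000) = -0.377281, f(1.200000) = 0.633755
step 1: c = 0.840822, f(c) = 0.029874 > 0 → new bracket [0.627000, 0.840822]
step 2: c = 0.825134, f(c) = 0.001362 > 0 → new bracket [0.627000, 0.825134]

0.82513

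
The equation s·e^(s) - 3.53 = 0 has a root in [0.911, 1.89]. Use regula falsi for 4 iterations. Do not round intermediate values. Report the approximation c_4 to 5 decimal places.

f(0.911000) = -1.264518, f(1.890000) = 8.980607
step 1: c = 1.031834, f(c) = -0.634458 < 0 → new bracket [1.031834, 1.890000]
step 2: c = 1.088461, f(c) = -0.297597 < 0 → new bracket [1.088461, 1.890000]
step 3: c = 1.114170, f(c) = -0.135080 < 0 → new bracket [1.114170, 1.890000]
step 4: c = 1.125667, f(c) = -0.060389 < 0 → new bracket [1.125667, 1.890000]

1.12567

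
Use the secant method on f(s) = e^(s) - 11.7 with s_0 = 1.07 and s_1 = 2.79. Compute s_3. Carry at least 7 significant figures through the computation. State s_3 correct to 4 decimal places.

2.4176

Secant update: s_(k+1) = s_k − f(s_k)·(s_k − s_(k-1))/(f(s_k) − f(s_(k-1))).
f(s_0) = -8.784621, f(s_1) = 4.581020
s_2 = 2.790000 - (4.581020)·(2.790000 - 1.070000)/(4.581020 - (-8.784621)) = 2.200477; f(s_2) = -2.670682
s_3 = 2.200477 - (-2.670682)·(2.200477 - 2.790000)/(-2.670682 - (4.581020)) = 2.417588; f(s_3) = -0.481228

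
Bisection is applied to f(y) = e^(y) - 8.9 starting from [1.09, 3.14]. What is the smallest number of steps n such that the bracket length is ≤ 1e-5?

18

Initial width b − a = 3.14 − 1.09 = 2.050000.
After n steps the width is (b−a)/2^n; need (b−a)/2^n ≤ 1e-5.
So n ≥ log₂(2.050000/1e-5) = log₂(205000.0000) ≈ 17.6453.
Hence n = 18.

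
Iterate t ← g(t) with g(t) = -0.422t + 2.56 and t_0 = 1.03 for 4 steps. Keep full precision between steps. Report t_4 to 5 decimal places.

t_1 = g(1.030000) = 2.125340
t_2 = g(2.125340) = 1.663107
t_3 = g(1.663107) = 1.858169
t_4 = g(1.858169) = 1.775853

1.77585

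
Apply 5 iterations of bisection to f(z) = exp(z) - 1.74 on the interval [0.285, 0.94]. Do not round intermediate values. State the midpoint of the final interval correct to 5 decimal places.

0.56133

f(0.285000) = -0.410238, f(0.940000) = 0.819981 (opposite signs)
step 1: m = 0.612500, f(m) = 0.105038 > 0 → root in [0.285000, 0.612500]
step 2: m = 0.448750, f(m) = -0.173647 < 0 → root in [0.448750, 0.612500]
step 3: m = 0.530625, f(m) = -0.040006 < 0 → root in [0.530625, 0.612500]
step 4: m = 0.571562, f(m) = 0.031032 > 0 → root in [0.530625, 0.571562]
step 5: m = 0.551094, f(m) = -0.004850 < 0 → root in [0.551094, 0.571562]
Midpoint of [0.551094, 0.571562] = 0.561328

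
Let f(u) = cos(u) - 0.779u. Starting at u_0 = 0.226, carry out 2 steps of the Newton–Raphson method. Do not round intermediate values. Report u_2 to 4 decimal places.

f'(u) = -sin(u) - 0.779
u_0 = 0.226000: f = 0.798517, f' = -1.003081 → u_1 = 0.226000 - (0.798517)/(-1.003081) = 1.022064
u_1 = 1.022064: f = -0.274581, f' = -1.632186 → u_2 = 1.022064 - (-0.274581)/(-1.632186) = 0.853835

0.8538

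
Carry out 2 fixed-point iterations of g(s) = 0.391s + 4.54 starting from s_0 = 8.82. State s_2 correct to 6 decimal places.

7.663550

s_1 = g(8.820000) = 7.988620
s_2 = g(7.988620) = 7.663550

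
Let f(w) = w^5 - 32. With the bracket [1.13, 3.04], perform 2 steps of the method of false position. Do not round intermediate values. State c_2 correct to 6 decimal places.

1.534979

False-position update: c = (a·f(b) − b·f(a))/(f(b) − f(a)); replace the endpoint whose sign matches f(c).
f(1.130000) = -30.157565, f(3.040000) = 227.637799
step 1: c = 1.353437, f(c) = -27.458600 < 0 → new bracket [1.353437, 3.040000]
step 2: c = 1.534979, f(c) = -23.478588 < 0 → new bracket [1.534979, 3.040000]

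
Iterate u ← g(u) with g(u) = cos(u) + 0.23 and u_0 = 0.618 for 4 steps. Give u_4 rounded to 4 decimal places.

0.7921

u_1 = g(0.618000) = 1.045039
u_2 = g(1.045039) = 0.731868
u_3 = g(0.731868) = 0.973927
u_4 = g(0.973927) = 0.792056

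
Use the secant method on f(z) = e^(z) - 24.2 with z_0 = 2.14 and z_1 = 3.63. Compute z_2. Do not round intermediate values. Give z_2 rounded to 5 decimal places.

2.94079

f(z_0) = -15.700562, f(z_1) = 13.512817
z_2 = 3.630000 - (13.512817)·(3.630000 - 2.140000)/(13.512817 - (-15.700562)) = 2.940792; f(z_2) = -5.269168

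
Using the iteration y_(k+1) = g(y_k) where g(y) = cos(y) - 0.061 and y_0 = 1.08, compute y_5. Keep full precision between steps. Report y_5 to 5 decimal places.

y_1 = g(1.080000) = 0.410328
y_2 = g(0.410328) = 0.855990
y_3 = g(0.855990) = 0.594471
y_4 = g(0.594471) = 0.767445
y_5 = g(0.767445) = 0.658687

0.65869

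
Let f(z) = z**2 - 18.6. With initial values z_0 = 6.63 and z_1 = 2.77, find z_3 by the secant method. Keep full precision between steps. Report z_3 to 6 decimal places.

4.400312

Secant update: z_(k+1) = z_k − f(z_k)·(z_k − z_(k-1))/(f(z_k) − f(z_(k-1))).
f(z_0) = 25.356900, f(z_1) = -10.927100
z_2 = 2.770000 - (-10.927100)·(2.770000 - 6.630000)/(-10.927100 - (25.356900)) = 3.932457; f(z_2) = -3.135778
z_3 = 3.932457 - (-3.135778)·(3.932457 - 2.770000)/(-3.135778 - (-10.927100)) = 4.400312; f(z_3) = 0.762750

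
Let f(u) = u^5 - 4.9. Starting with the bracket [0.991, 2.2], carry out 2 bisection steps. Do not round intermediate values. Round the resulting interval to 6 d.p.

f(0.991000) = -3.944197, f(2.200000) = 46.636320 (opposite signs)
step 1: m = 1.595500, f(m) = 5.439131 > 0 → root in [0.991000, 1.595500]
step 2: m = 1.293250, f(m) = -1.282468 < 0 → root in [1.293250, 1.595500]

[1.293250, 1.595500]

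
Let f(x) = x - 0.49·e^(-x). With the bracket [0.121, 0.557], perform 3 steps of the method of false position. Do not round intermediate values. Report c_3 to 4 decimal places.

0.3465

f(0.121000) = -0.313157, f(0.557000) = 0.276267
step 1: c = 0.352644, f(c) = 0.008258 > 0 → new bracket [0.121000, 0.352644]
step 2: c = 0.346692, f(c) = 0.000251 > 0 → new bracket [0.121000, 0.346692]
step 3: c = 0.346511, f(c) = 0.000008 > 0 → new bracket [0.121000, 0.346511]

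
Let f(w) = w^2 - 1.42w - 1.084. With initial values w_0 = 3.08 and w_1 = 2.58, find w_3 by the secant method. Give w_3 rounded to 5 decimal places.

Secant update: w_(k+1) = w_k − f(w_k)·(w_k − w_(k-1))/(f(w_k) − f(w_(k-1))).
f(w_0) = 4.028800, f(w_1) = 1.908800
w_2 = 2.580000 - (1.908800)·(2.580000 - 3.080000)/(1.908800 - (4.028800)) = 2.129811; f(w_2) = 0.427764
w_3 = 2.129811 - (0.427764)·(2.129811 - 2.580000)/(0.427764 - (1.908800)) = 1.999784; f(w_3) = 0.075444

1.99978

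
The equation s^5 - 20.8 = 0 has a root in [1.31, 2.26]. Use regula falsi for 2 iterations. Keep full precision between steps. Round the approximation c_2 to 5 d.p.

1.74136

False-position update: c = (a·f(b) − b·f(a))/(f(b) − f(a)); replace the endpoint whose sign matches f(c).
f(1.310000) = -16.942051, f(2.260000) = 38.157926
step 1: c = 1.602104, f(c) = -10.245100 < 0 → new bracket [1.602104, 2.260000]
step 2: c = 1.741356, f(c) = -4.788277 < 0 → new bracket [1.741356, 2.260000]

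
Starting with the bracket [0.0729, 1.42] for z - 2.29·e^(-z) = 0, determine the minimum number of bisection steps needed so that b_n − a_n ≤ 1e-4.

14

Initial width b − a = 1.42 − 0.0729 = 1.347100.
After n steps the width is (b−a)/2^n; need (b−a)/2^n ≤ 1e-4.
So n ≥ log₂(1.347100/1e-4) = log₂(13471.0000) ≈ 13.7176.
Hence n = 14.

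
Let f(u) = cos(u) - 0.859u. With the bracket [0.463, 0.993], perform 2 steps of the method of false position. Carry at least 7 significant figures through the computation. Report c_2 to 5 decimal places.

0.80545

False-position update: c = (a·f(b) − b·f(a))/(f(b) − f(a)); replace the endpoint whose sign matches f(c).
f(0.463000) = 0.497000, f(0.993000) = -0.306808
step 1: c = 0.790703, f(c) = 0.024132 > 0 → new bracket [0.790703, 0.993000]
step 2: c = 0.805454, f(c) = 0.000898 > 0 → new bracket [0.805454, 0.993000]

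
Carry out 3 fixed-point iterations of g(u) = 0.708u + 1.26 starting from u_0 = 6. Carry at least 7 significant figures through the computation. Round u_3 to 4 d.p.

u_1 = g(6.000000) = 5.508000
u_2 = g(5.508000) = 5.159664
u_3 = g(5.159664) = 4.913042

4.9130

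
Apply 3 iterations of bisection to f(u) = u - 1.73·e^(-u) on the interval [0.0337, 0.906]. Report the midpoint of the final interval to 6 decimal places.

0.742444

f(0.033700) = -1.638970, f(0.906000) = 0.206842 (opposite signs)
step 1: m = 0.469850, f(m) = -0.611566 < 0 → root in [0.469850, 0.906000]
step 2: m = 0.687925, f(m) = -0.181604 < 0 → root in [0.687925, 0.906000]
step 3: m = 0.796963, f(m) = 0.017259 > 0 → root in [0.687925, 0.796963]
Midpoint of [0.687925, 0.796963] = 0.742444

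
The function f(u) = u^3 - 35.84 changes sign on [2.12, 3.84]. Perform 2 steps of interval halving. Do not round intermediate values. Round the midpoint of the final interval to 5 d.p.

3.19500

f(2.120000) = -26.311872, f(3.840000) = 20.783104 (opposite signs)
step 1: m = 2.980000, f(m) = -9.376408 < 0 → root in [2.980000, 3.840000]
step 2: m = 3.410000, f(m) = 3.811821 > 0 → root in [2.980000, 3.410000]
Midpoint of [2.980000, 3.410000] = 3.195000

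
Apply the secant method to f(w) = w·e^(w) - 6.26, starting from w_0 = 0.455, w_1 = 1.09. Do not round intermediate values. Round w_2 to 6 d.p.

1.849053

Secant update: w_(k+1) = w_k − f(w_k)·(w_k − w_(k-1))/(f(w_k) − f(w_(k-1))).
f(w_0) = -5.542841, f(w_1) = -3.018041
w_2 = 1.090000 - (-3.018041)·(1.090000 - 0.455000)/(-3.018041 - (-5.542841)) = 1.849053; f(w_2) = 5.488507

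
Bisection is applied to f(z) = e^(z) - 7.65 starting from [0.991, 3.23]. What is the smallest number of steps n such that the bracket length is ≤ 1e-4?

15

Initial width b − a = 3.23 − 0.991 = 2.239000.
After n steps the width is (b−a)/2^n; need (b−a)/2^n ≤ 1e-4.
So n ≥ log₂(2.239000/1e-4) = log₂(22390.0000) ≈ 14.4506.
Hence n = 15.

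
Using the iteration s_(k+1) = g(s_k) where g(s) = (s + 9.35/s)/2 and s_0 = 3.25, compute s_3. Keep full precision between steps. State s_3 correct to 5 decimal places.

3.05778

s_1 = g(3.250000) = 3.063462
s_2 = g(3.063462) = 3.057782
s_3 = g(3.057782) = 3.057777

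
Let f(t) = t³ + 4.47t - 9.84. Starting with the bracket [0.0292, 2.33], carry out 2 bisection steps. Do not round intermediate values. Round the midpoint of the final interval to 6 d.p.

f(0.029200) = -9.709451, f(2.330000) = 13.224437 (opposite signs)
step 1: m = 1.179600, f(m) = -2.925826 < 0 → root in [1.179600, 2.330000]
step 2: m = 1.754800, f(m) = 3.407552 > 0 → root in [1.179600, 1.754800]
Midpoint of [1.179600, 1.754800] = 1.467200

1.467200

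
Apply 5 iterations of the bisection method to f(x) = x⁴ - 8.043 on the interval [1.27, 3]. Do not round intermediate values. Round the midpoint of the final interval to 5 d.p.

1.67547

f(1.270000) = -5.441554, f(3.000000) = 72.957000 (opposite signs)
step 1: m = 2.135000, f(m) = 12.734415 > 0 → root in [1.270000, 2.135000]
step 2: m = 1.702500, f(m) = 0.358338 > 0 → root in [1.270000, 1.702500]
step 3: m = 1.486250, f(m) = -3.163588 < 0 → root in [1.486250, 1.702500]
step 4: m = 1.594375, f(m) = -1.581075 < 0 → root in [1.594375, 1.702500]
step 5: m = 1.648438, f(m) = -0.659030 < 0 → root in [1.648438, 1.702500]
Midpoint of [1.648438, 1.702500] = 1.675469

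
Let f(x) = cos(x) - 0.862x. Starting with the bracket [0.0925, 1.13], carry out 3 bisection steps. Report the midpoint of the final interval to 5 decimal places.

0.80578

f(0.092500) = 0.915990, f(1.130000) = -0.547400 (opposite signs)
step 1: m = 0.611250, f(m) = 0.292034 > 0 → root in [0.611250, 1.130000]
step 2: m = 0.870625, f(m) = -0.106130 < 0 → root in [0.611250, 0.870625]
step 3: m = 0.740938, f(m) = 0.099148 > 0 → root in [0.740938, 0.870625]
Midpoint of [0.740938, 0.870625] = 0.805781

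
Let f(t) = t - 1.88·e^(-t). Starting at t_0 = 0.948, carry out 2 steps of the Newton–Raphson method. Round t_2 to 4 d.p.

Newton update: t ← t − f(t)/f'(t).
f'(t) = 1 + 1.88·e^(-t)
t_0 = 0.948000: f = 0.219471, f' = 1.728529 → t_1 = 0.948000 - (0.219471)/(1.728529) = 0.821030
t_1 = 0.821030: f = -0.006129, f' = 1.827159 → t_2 = 0.821030 - (-0.006129)/(1.827159) = 0.824384

0.8244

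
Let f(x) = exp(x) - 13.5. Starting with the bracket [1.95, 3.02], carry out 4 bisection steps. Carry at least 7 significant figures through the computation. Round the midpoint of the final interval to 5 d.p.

2.58531

f(1.950000) = -6.471312, f(3.020000) = 6.991292 (opposite signs)
step 1: m = 2.485000, f(m) = -1.498880 < 0 → root in [2.485000, 3.020000]
step 2: m = 2.752500, f(m) = 2.181787 > 0 → root in [2.485000, 2.752500]
step 3: m = 2.618750, f(m) = 0.218565 > 0 → root in [2.485000, 2.618750]
step 4: m = 2.551875, f(m) = -0.668860 < 0 → root in [2.551875, 2.618750]
Midpoint of [2.551875, 2.618750] = 2.585312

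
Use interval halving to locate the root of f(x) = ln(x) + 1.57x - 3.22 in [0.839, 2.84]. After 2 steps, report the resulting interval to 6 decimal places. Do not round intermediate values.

[1.339250, 1.839500]

f(0.839000) = -2.078315, f(2.840000) = 2.282604 (opposite signs)
step 1: m = 1.839500, f(m) = 0.277509 > 0 → root in [0.839000, 1.839500]
step 2: m = 1.339250, f(m) = -0.825268 < 0 → root in [1.339250, 1.839500]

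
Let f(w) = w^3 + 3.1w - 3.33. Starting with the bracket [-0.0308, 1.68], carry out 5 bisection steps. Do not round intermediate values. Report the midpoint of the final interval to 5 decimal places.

f(-0.030800) = -3.425509, f(1.680000) = 6.619632 (opposite signs)
step 1: m = 0.824600, f(m) = -0.213041 < 0 → root in [0.824600, 1.680000]
step 2: m = 1.252300, f(m) = 2.516056 > 0 → root in [0.824600, 1.252300]
step 3: m = 1.038450, f(m) = 1.009037 > 0 → root in [0.824600, 1.038450]
step 4: m = 0.931525, f(m) = 0.366048 > 0 → root in [0.824600, 0.931525]
step 5: m = 0.878062, f(m) = 0.068974 > 0 → root in [0.824600, 0.878062]
Midpoint of [0.824600, 0.878062] = 0.851331

0.85133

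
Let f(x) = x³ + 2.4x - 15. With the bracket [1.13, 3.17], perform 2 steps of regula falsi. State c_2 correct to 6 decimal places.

f(1.130000) = -10.845103, f(3.170000) = 24.463013
step 1: c = 1.756598, f(c) = -5.363937 < 0 → new bracket [1.756598, 3.170000]
step 2: c = 2.010778, f(c) = -2.044101 < 0 → new bracket [2.010778, 3.170000]

2.010778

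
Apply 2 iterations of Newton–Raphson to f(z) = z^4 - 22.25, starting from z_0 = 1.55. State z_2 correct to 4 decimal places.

Newton update: z ← z − f(z)/f'(z).
f'(z) = 4z^3
z_0 = 1.550000: f = -16.477994, f' = 14.895500 → z_1 = 1.550000 - (-16.477994)/(14.895500) = 2.656240
z_1 = 2.656240: f = 27.531625, f' = 74.965560 → z_2 = 2.656240 - (27.531625)/(74.965560) = 2.288983

2.2890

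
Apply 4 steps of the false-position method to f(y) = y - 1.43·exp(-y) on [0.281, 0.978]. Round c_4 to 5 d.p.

False-position update: c = (a·f(b) − b·f(a))/(f(b) − f(a)); replace the endpoint whose sign matches f(c).
f(0.281000) = -0.798691, f(0.978000) = 0.440231
step 1: c = 0.730332, f(c) = 0.041431 > 0 → new bracket [0.281000, 0.730332]
step 2: c = 0.708173, f(c) = 0.003836 > 0 → new bracket [0.281000, 0.708173]
step 3: c = 0.706131, f(c) = 0.000355 > 0 → new bracket [0.281000, 0.706131]
step 4: c = 0.705942, f(c) = 0.000033 > 0 → new bracket [0.281000, 0.705942]

0.70594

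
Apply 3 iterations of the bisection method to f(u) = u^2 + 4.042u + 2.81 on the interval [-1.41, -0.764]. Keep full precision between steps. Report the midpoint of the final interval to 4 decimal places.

f(-1.410000) = -0.901120, f(-0.764000) = 0.305608 (opposite signs)
step 1: m = -1.087000, f(m) = -0.402085 < 0 → root in [-1.087000, -0.764000]
step 2: m = -0.925500, f(m) = -0.074321 < 0 → root in [-0.925500, -0.764000]
step 3: m = -0.844750, f(m) = 0.109123 > 0 → root in [-0.925500, -0.844750]
Midpoint of [-0.925500, -0.844750] = -0.885125

-0.8851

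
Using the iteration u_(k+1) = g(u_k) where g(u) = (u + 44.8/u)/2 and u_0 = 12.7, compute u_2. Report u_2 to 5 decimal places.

u_1 = g(12.700000) = 8.113780
u_2 = g(8.113780) = 6.817625

6.81763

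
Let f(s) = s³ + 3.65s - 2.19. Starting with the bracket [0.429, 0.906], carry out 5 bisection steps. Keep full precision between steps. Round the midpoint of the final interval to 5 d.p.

0.55570

f(0.429000) = -0.545196, f(0.906000) = 1.860577 (opposite signs)
step 1: m = 0.667500, f(m) = 0.543784 > 0 → root in [0.429000, 0.667500]
step 2: m = 0.548250, f(m) = -0.024096 < 0 → root in [0.548250, 0.667500]
step 3: m = 0.607875, f(m) = 0.253361 > 0 → root in [0.548250, 0.607875]
step 4: m = 0.578062, f(m) = 0.113091 > 0 → root in [0.548250, 0.578062]
step 5: m = 0.563156, f(m) = 0.044122 > 0 → root in [0.548250, 0.563156]
Midpoint of [0.548250, 0.563156] = 0.555703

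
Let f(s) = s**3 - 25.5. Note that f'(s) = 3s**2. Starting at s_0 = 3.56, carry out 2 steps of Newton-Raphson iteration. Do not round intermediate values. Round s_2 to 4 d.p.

Newton update: s ← s − f(s)/f'(s).
s_0 = 3.560000: f = 19.618016, f' = 38.020800 → s_1 = 3.560000 - (19.618016)/(38.020800) = 3.044019
s_1 = 3.044019: f = 2.706033, f' = 27.798152 → s_2 = 3.044019 - (2.706033)/(27.798152) = 2.946673

2.9467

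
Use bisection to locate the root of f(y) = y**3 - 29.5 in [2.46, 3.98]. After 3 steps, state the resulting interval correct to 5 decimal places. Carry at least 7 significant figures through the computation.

[3.03000, 3.22000]

f(2.460000) = -14.613064, f(3.980000) = 33.544792 (opposite signs)
step 1: m = 3.220000, f(m) = 3.886248 > 0 → root in [2.460000, 3.220000]
step 2: m = 2.840000, f(m) = -6.593696 < 0 → root in [2.840000, 3.220000]
step 3: m = 3.030000, f(m) = -1.681873 < 0 → root in [3.030000, 3.220000]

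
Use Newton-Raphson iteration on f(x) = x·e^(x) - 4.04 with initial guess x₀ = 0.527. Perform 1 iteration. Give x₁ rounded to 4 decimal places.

1.7438

f'(x) = (x + 1)·e^(x)
x_0 = 0.527000: f = -3.147345, f' = 2.586498 → x_1 = 0.527000 - (-3.147345)/(2.586498) = 1.743836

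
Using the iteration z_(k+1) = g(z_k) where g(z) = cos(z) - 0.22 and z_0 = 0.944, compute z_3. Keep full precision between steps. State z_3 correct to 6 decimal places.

z_1 = g(0.944000) = 0.366553
z_2 = g(0.366553) = 0.713568
z_3 = g(0.713568) = 0.536031

0.536031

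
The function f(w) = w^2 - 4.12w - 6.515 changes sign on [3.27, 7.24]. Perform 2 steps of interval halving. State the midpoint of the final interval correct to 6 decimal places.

f(3.270000) = -9.294500, f(7.240000) = 16.073800 (opposite signs)
step 1: m = 5.255000, f(m) = -0.550575 < 0 → root in [5.255000, 7.240000]
step 2: m = 6.247500, f(m) = 6.776556 > 0 → root in [5.255000, 6.247500]
Midpoint of [5.255000, 6.247500] = 5.751250

5.751250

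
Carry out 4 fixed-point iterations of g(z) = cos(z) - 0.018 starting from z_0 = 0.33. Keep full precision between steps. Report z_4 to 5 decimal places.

z_1 = g(0.330000) = 0.928042
z_2 = g(0.928042) = 0.581402
z_3 = g(0.581402) = 0.817693
z_4 = g(0.817693) = 0.665906

0.66591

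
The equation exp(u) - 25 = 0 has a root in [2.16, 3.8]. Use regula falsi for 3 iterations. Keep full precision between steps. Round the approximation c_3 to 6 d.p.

3.195934

f(2.160000) = -16.328862, f(3.800000) = 19.701184
step 1: c = 2.903250, f(c) = -6.766692 < 0 → new bracket [2.903250, 3.800000]
step 2: c = 3.132510, f(c) = -2.068529 < 0 → new bracket [3.132510, 3.800000]
step 3: c = 3.195934, f(c) = -0.567011 < 0 → new bracket [3.195934, 3.800000]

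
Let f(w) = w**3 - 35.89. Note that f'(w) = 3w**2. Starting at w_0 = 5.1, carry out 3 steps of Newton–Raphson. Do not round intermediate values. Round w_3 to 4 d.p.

w_0 = 5.100000: f = 96.761000, f' = 78.030000 → w_1 = 5.100000 - (96.761000)/(78.030000) = 3.859951
w_1 = 3.859951: f = 21.620279, f' = 44.697672 → w_2 = 3.859951 - (21.620279)/(44.697672) = 3.376251
w_2 = 3.376251: f = 2.596123, f' = 34.197212 → w_3 = 3.376251 - (2.596123)/(34.197212) = 3.300335

3.3003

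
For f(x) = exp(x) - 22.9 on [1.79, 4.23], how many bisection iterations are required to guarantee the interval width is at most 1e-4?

15

Initial width b − a = 4.23 − 1.79 = 2.440000.
After n steps the width is (b−a)/2^n; need (b−a)/2^n ≤ 1e-4.
So n ≥ log₂(2.440000/1e-4) = log₂(24400.0000) ≈ 14.5746.
Hence n = 15.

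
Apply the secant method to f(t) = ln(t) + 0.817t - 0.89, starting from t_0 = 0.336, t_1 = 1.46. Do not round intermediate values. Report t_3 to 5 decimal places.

1.03164

f(t_0) = -1.706132, f(t_1) = 0.681256
t_2 = 1.460000 - (0.681256)·(1.460000 - 0.336000)/(0.681256 - (-1.706132)) = 1.139259; f(t_2) = 0.171153
t_3 = 1.139259 - (0.171153)·(1.139259 - 1.460000)/(0.171153 - (0.681256)) = 1.031642; f(t_3) = -0.015996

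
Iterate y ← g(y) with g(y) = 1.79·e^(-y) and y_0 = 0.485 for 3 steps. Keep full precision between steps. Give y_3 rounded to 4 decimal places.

0.9877

y_1 = g(0.485000) = 1.102098
y_2 = g(1.102098) = 0.594590
y_3 = g(0.594590) = 0.987701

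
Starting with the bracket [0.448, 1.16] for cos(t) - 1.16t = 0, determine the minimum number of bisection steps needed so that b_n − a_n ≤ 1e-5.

Initial width b − a = 1.16 − 0.448 = 0.712000.
After n steps the width is (b−a)/2^n; need (b−a)/2^n ≤ 1e-5.
So n ≥ log₂(0.712000/1e-5) = log₂(71200.0000) ≈ 16.1196.
Hence n = 17.

17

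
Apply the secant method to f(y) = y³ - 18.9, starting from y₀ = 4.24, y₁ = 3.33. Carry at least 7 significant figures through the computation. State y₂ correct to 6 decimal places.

f(y_0) = 57.325024, f(y_1) = 18.026037
y_2 = 3.330000 - (18.026037)·(3.330000 - 4.240000)/(18.026037 - (57.325024)) = 2.912592; f(y_2) = 5.808089

2.912592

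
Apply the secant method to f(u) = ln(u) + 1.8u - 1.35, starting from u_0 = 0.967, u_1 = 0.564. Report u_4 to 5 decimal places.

Secant update: u_(k+1) = u_k − f(u_k)·(u_k − u_(k-1))/(f(u_k) − f(u_(k-1))).
f(u_0) = 0.357043, f(u_1) = -0.907501
u_2 = 0.564000 - (-0.907501)·(0.564000 - 0.967000)/(-0.907501 - (0.357043)) = 0.853213; f(u_2) = 0.027038
u_3 = 0.853213 - (0.027038)·(0.853213 - 0.564000)/(0.027038 - (-0.907501)) = 0.844846; f(u_3) = 0.002121
u_4 = 0.844846 - (0.002121)·(0.844846 - 0.853213)/(0.002121 - (0.027038)) = 0.844133; f(u_4) = -0.000005

0.84413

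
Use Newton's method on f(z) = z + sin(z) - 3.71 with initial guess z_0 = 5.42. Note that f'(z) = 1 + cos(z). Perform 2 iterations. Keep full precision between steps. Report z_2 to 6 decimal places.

z_0 = 5.420000: f = 0.950083, f' = 1.650020 → z_1 = 5.420000 - (0.950083)/(1.650020) = 4.844199
z_1 = 4.844199: f = 0.142874, f' = 1.131429 → z_2 = 4.844199 - (0.142874)/(1.131429) = 4.717922

4.717922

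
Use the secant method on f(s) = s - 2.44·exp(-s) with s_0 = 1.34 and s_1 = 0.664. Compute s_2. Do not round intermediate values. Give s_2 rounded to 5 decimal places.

0.97351

f(s_0) = 0.701097, f(s_1) = -0.592083
s_2 = 0.664000 - (-0.592083)·(0.664000 - 1.340000)/(-0.592083 - (0.701097)) = 0.973507; f(s_2) = 0.051782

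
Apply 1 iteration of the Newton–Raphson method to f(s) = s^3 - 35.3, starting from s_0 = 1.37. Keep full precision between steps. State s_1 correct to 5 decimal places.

Newton update: s ← s − f(s)/f'(s).
f'(s) = 3s^2
s_0 = 1.370000: f = -32.728647, f' = 5.630700 → s_1 = 1.370000 - (-32.728647)/(5.630700) = 7.182536

7.18254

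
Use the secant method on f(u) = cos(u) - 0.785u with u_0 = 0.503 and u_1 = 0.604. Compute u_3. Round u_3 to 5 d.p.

0.84378

f(u_0) = 0.481285, f(u_1) = 0.348930
u_2 = 0.604000 - (0.348930)·(0.604000 - 0.503000)/(0.348930 - (0.481285)) = 0.870269; f(u_2) = -0.038540
u_3 = 0.870269 - (-0.038540)·(0.870269 - 0.604000)/(-0.038540 - (0.348930)) = 0.843784; f(u_3) = 0.002270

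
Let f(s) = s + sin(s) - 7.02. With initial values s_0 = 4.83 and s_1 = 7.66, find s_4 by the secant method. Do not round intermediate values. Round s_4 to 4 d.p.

Secant update: s_(k+1) = s_k − f(s_k)·(s_k − s_(k-1))/(f(s_k) − f(s_(k-1))).
f(s_0) = -3.183092, f(s_1) = 1.621244
s_2 = 7.660000 - (1.621244)·(7.660000 - 4.830000)/(1.621244 - (-3.183092)) = 6.705004; f(s_2) = 0.094424
s_3 = 6.705004 - (0.094424)·(6.705004 - 7.660000)/(0.094424 - (1.621244)) = 6.645943; f(s_3) = -0.019202
s_4 = 6.645943 - (-0.019202)·(6.645943 - 6.705004)/(-0.019202 - (0.094424)) = 6.655924; f(s_4) = 0.000092

6.6559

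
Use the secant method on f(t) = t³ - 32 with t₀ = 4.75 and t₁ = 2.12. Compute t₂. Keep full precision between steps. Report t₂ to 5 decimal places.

2.72527

f(t_0) = 75.171875, f(t_1) = -22.471872
t_2 = 2.120000 - (-22.471872)·(2.120000 - 4.750000)/(-22.471872 - (75.171875)) = 2.725272; f(t_2) = -11.759113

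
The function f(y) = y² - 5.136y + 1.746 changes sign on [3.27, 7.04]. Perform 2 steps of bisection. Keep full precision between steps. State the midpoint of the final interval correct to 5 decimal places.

f(3.270000) = -4.355820, f(7.040000) = 15.150160 (opposite signs)
step 1: m = 5.155000, f(m) = 1.843945 > 0 → root in [3.270000, 5.155000]
step 2: m = 4.212500, f(m) = -2.144244 < 0 → root in [4.212500, 5.155000]
Midpoint of [4.212500, 5.155000] = 4.683750

4.68375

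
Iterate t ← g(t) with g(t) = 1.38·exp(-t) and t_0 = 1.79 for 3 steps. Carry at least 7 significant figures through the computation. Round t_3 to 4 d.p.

0.4612

t_1 = g(1.790000) = 0.230405
t_2 = g(0.230405) = 1.096012
t_3 = g(1.096012) = 0.461198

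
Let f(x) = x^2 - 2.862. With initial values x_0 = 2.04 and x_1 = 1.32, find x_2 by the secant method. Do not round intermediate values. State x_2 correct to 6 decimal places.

1.653214

f(x_0) = 1.299600, f(x_1) = -1.119600
x_2 = 1.320000 - (-1.119600)·(1.320000 - 2.040000)/(-1.119600 - (1.299600)) = 1.653214; f(x_2) = -0.128883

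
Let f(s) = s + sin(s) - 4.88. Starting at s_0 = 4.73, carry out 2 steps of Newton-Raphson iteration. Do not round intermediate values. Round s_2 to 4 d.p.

f'(s) = 1 + cos(s)
s_0 = 4.730000: f = -1.149845, f' = 1.017610 → s_1 = 4.730000 - (-1.149845)/(1.017610) = 5.859946
s_1 = 5.859946: f = 0.569231, f' = 1.911763 → s_2 = 5.859946 - (0.569231)/(1.911763) = 5.562195

5.5622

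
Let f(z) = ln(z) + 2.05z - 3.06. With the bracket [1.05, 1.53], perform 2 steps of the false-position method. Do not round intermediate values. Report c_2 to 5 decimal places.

1.34747

False-position update: c = (a·f(b) − b·f(a))/(f(b) − f(a)); replace the endpoint whose sign matches f(c).
f(1.050000) = -0.858710, f(1.530000) = 0.501768
step 1: c = 1.352968, f(c) = 0.015884 > 0 → new bracket [1.050000, 1.352968]
step 2: c = 1.347465, f(c) = 0.000529 > 0 → new bracket [1.050000, 1.347465]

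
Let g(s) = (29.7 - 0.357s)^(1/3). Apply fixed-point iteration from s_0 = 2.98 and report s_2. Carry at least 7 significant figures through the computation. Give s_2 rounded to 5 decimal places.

s_1 = g(2.980000) = 3.059413
s_2 = g(3.059413) = 3.058403

3.05840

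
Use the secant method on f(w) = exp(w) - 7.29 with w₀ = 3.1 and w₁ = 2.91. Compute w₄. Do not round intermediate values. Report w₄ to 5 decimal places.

2.01078

f(w_0) = 14.907951, f(w_1) = 11.066799
w_2 = 2.910000 - (11.066799)·(2.910000 - 3.100000)/(11.066799 - (14.907951)) = 2.362588; f(w_2) = 3.328400
w_3 = 2.362588 - (3.328400)·(2.362588 - 2.910000)/(3.328400 - (11.066799)) = 2.127138; f(w_3) = 1.100822
w_4 = 2.127138 - (1.100822)·(2.127138 - 2.362588)/(1.100822 - (3.328400)) = 2.010784; f(w_4) = 0.179172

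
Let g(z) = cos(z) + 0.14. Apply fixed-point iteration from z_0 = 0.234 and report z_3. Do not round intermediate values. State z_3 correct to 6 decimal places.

0.975255

z_1 = g(0.234000) = 1.112747
z_2 = g(1.112747) = 0.582200
z_3 = g(0.582200) = 0.975255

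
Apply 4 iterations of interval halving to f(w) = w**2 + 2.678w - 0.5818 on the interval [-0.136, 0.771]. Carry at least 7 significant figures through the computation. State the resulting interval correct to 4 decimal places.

f(-0.136000) = -0.927512, f(0.771000) = 2.077379 (opposite signs)
step 1: m = 0.317500, f(m) = 0.369271 > 0 → root in [-0.136000, 0.317500]
step 2: m = 0.090750, f(m) = -0.330536 < 0 → root in [0.090750, 0.317500]
step 3: m = 0.204125, f(m) = 0.006514 > 0 → root in [0.090750, 0.204125]
step 4: m = 0.147437, f(m) = -0.165225 < 0 → root in [0.147437, 0.204125]

[0.1474, 0.2041]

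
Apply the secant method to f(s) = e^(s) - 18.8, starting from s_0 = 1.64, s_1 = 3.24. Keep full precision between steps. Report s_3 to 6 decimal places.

Secant update: s_(k+1) = s_k − f(s_k)·(s_k − s_(k-1))/(f(s_k) − f(s_(k-1))).
f(s_0) = -13.644830, f(s_1) = 6.733722
s_2 = 3.240000 - (6.733722)·(3.240000 - 1.640000)/(6.733722 - (-13.644830)) = 2.711309; f(s_2) = -3.751037
s_3 = 2.711309 - (-3.751037)·(2.711309 - 3.240000)/(-3.751037 - (6.733722)) = 2.900454; f(s_3) = -0.617601

2.900454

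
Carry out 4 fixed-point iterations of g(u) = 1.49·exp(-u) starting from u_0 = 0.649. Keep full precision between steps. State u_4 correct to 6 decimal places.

u_1 = g(0.649000) = 0.778626
u_2 = g(0.778626) = 0.683964
u_3 = g(0.683964) = 0.751873
u_4 = g(0.751873) = 0.702509

0.702509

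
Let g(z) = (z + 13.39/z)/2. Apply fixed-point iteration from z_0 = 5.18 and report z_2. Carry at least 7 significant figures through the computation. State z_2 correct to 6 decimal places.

z_1 = g(5.180000) = 3.882471
z_2 = g(3.882471) = 3.665653

3.665653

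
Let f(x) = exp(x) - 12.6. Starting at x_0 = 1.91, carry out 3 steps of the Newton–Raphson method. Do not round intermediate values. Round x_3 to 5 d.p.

f'(x) = exp(x)
x_0 = 1.910000: f = -5.846911, f' = 6.753089 → x_1 = 1.910000 - (-5.846911)/(6.753089) = 2.775813
x_1 = 2.775813: f = 3.451670, f' = 16.051670 → x_2 = 2.775813 - (3.451670)/(16.051670) = 2.560778
x_2 = 2.560778: f = 0.345885, f' = 12.945885 → x_3 = 2.560778 - (0.345885)/(12.945885) = 2.534060

2.53406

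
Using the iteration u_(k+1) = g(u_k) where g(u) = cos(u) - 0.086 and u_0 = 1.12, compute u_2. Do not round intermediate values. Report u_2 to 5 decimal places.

u_1 = g(1.120000) = 0.349682
u_2 = g(0.349682) = 0.853482

0.85348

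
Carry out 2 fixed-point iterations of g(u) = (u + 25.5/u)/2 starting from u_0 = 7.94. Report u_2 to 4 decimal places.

5.0746

u_1 = g(7.940000) = 5.575793
u_2 = g(5.575793) = 5.074567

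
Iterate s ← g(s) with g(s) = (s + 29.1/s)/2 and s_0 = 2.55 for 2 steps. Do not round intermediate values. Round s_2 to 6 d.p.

s_1 = g(2.550000) = 6.980882
s_2 = g(6.980882) = 5.574705

5.574705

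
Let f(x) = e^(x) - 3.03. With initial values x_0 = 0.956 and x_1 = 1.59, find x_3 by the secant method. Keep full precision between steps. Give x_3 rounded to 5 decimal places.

f(x_0) = -0.428729, f(x_1) = 1.873749
x_2 = 1.590000 - (1.873749)·(1.590000 - 0.956000)/(1.873749 - (-0.428729)) = 1.074053; f(x_2) = -0.102781
x_3 = 1.074053 - (-0.102781)·(1.074053 - 1.590000)/(-0.102781 - (1.873749)) = 1.100882; f(x_3) = -0.023182

1.10088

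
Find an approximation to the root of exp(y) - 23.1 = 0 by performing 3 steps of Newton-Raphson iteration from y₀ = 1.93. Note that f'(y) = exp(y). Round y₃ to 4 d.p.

y_0 = 1.930000: f = -16.210490, f' = 6.889510 → y_1 = 1.930000 - (-16.210490)/(6.889510) = 4.282923
y_1 = 4.282923: f = 49.351936, f' = 72.451936 → y_2 = 4.282923 - (49.351936)/(72.451936) = 3.601755
y_2 = 3.601755: f = 13.562537, f' = 36.662537 → y_3 = 3.601755 - (13.562537)/(36.662537) = 3.231826

3.2318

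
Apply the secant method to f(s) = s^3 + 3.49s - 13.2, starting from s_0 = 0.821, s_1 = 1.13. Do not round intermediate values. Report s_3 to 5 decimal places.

1.73173

Secant update: s_(k+1) = s_k − f(s_k)·(s_k − s_(k-1))/(f(s_k) − f(s_(k-1))).
f(s_0) = -9.781322, f(s_1) = -7.813403
s_2 = 1.130000 - (-7.813403)·(1.130000 - 0.821000)/(-7.813403 - (-9.781322)) = 2.356850; f(s_2) = 8.117097
s_3 = 2.356850 - (8.117097)·(2.356850 - 1.130000)/(8.117097 - (-7.813403)) = 1.731731; f(s_3) = -1.962987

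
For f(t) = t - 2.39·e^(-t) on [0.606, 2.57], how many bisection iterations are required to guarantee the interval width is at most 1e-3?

11

Initial width b − a = 2.57 − 0.606 = 1.964000.
After n steps the width is (b−a)/2^n; need (b−a)/2^n ≤ 1e-3.
So n ≥ log₂(1.964000/1e-3) = log₂(1964.0000) ≈ 10.9396.
Hence n = 11.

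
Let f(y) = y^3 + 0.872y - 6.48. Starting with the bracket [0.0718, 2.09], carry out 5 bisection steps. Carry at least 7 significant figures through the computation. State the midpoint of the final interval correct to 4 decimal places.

1.6801

f(0.071800) = -6.417020, f(2.090000) = 4.471809 (opposite signs)
step 1: m = 1.080900, f(m) = -4.274591 < 0 → root in [1.080900, 2.090000]
step 2: m = 1.585450, f(m) = -1.112219 < 0 → root in [1.585450, 2.090000]
step 3: m = 1.837725, f(m) = 1.328922 > 0 → root in [1.585450, 1.837725]
step 4: m = 1.711587, f(m) = 0.026654 > 0 → root in [1.585450, 1.711587]
step 5: m = 1.648519, f(m) = -0.562454 < 0 → root in [1.648519, 1.711587]
Midpoint of [1.648519, 1.711587] = 1.680053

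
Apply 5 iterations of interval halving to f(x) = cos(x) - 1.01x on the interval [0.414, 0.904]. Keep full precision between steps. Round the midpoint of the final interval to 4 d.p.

f(0.414000) = 0.497379, f(0.904000) = -0.294568 (opposite signs)
step 1: m = 0.659000, f(m) = 0.125015 > 0 → root in [0.659000, 0.904000]
step 2: m = 0.781500, f(m) = -0.079457 < 0 → root in [0.659000, 0.781500]
step 3: m = 0.720250, f(m) = 0.024188 > 0 → root in [0.720250, 0.781500]
step 4: m = 0.750875, f(m) = -0.027292 < 0 → root in [0.720250, 0.750875]
step 5: m = 0.735563, f(m) = -0.001465 < 0 → root in [0.720250, 0.735563]
Midpoint of [0.720250, 0.735563] = 0.727906

0.7279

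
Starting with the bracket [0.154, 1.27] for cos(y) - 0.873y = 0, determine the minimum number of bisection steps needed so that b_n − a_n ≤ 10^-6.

Initial width b − a = 1.27 − 0.154 = 1.116000.
After n steps the width is (b−a)/2^n; need (b−a)/2^n ≤ 10^-6.
So n ≥ log₂(1.116000/10^-6) = log₂(1116000.0000) ≈ 20.0899.
Hence n = 21.

21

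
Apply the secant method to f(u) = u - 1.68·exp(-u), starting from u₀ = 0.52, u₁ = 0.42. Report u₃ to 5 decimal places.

f(u_0) = -0.478795, f(u_1) = -0.683839
u_2 = 0.420000 - (-0.683839)·(0.420000 - 0.520000)/(-0.683839 - (-0.478795)) = 0.753508; f(u_2) = -0.037289
u_3 = 0.753508 - (-0.037289)·(0.753508 - 0.420000)/(-0.037289 - (-0.683839)) = 0.772743; f(u_3) = -0.002989

0.77274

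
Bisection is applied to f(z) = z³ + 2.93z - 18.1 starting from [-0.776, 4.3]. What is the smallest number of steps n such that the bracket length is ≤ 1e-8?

29

Initial width b − a = 4.3 − -0.776 = 5.076000.
After n steps the width is (b−a)/2^n; need (b−a)/2^n ≤ 1e-8.
So n ≥ log₂(5.076000/1e-8) = log₂(507600000.0000) ≈ 28.9191.
Hence n = 29.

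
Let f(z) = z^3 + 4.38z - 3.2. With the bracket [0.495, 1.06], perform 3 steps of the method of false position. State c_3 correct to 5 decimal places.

f(0.495000) = -0.910613, f(1.060000) = 2.633816
step 1: c = 0.640156, f(c) = -0.133779 < 0 → new bracket [0.640156, 1.060000]
step 2: c = 0.660451, f(c) = -0.019141 < 0 → new bracket [0.660451, 1.060000]
step 3: c = 0.663333, f(c) = -0.002726 < 0 → new bracket [0.663333, 1.060000]

0.66333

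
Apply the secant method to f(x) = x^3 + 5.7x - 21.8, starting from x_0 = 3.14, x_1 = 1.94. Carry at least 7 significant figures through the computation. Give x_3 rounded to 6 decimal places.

Secant update: x_(k+1) = x_k − f(x_k)·(x_k − x_(k-1))/(f(x_k) − f(x_(k-1))).
f(x_0) = 27.057144, f(x_1) = -3.440616
x_2 = 1.940000 - (-3.440616)·(1.940000 - 3.140000)/(-3.440616 - (27.057144)) = 2.075378; f(x_2) = -1.031282
x_3 = 2.075378 - (-1.031282)·(2.075378 - 1.940000)/(-1.031282 - (-3.440616)) = 2.133325; f(x_3) = 0.068881

2.133325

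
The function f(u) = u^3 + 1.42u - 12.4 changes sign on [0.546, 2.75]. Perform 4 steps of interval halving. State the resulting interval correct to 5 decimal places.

[2.06125, 2.19900]

f(0.546000) = -11.461909, f(2.750000) = 12.301875 (opposite signs)
step 1: m = 1.648000, f(m) = -5.584030 < 0 → root in [1.648000, 2.750000]
step 2: m = 2.199000, f(m) = 1.356067 > 0 → root in [1.648000, 2.199000]
step 3: m = 1.923500, f(m) = -2.551964 < 0 → root in [1.923500, 2.199000]
step 4: m = 2.061250, f(m) = -0.715286 < 0 → root in [2.061250, 2.199000]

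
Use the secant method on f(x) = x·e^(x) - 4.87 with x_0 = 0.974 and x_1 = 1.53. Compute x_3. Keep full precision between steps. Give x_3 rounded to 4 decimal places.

f(x_0) = -2.290344, f(x_1) = 2.195811
x_2 = 1.530000 - (2.195811)·(1.530000 - 0.974000)/(2.195811 - (-2.290344)) = 1.257858; f(x_2) = -0.445008
x_3 = 1.257858 - (-0.445008)·(1.257858 - 1.530000)/(-0.445008 - (2.195811)) = 1.303717; f(x_3) = -0.068460

1.3037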